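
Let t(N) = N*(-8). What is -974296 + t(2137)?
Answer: -991392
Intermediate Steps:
t(N) = -8*N
-974296 + t(2137) = -974296 - 8*2137 = -974296 - 17096 = -991392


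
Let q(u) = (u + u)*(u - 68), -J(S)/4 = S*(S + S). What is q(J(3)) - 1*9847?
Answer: 10313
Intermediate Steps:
J(S) = -8*S² (J(S) = -4*S*(S + S) = -4*S*2*S = -8*S²)
q(u) = 2*u*(-68 + u) (q(u) = (2*u)*(-68 + u) = 2*u*(-68 + u))
q(J(3)) - 1*9847 = 2*(-8*3²)*(-68 - 8*3²) - 1*9847 = 2*(-8*9)*(-68 - 8*9) - 9847 = 2*(-72)*(-68 - 72) - 9847 = 2*(-72)*(-140) - 9847 = 20160 - 9847 = 10313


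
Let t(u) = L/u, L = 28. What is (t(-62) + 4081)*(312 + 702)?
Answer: 128267958/31 ≈ 4.1377e+6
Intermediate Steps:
t(u) = 28/u
(t(-62) + 4081)*(312 + 702) = (28/(-62) + 4081)*(312 + 702) = (28*(-1/62) + 4081)*1014 = (-14/31 + 4081)*1014 = (126497/31)*1014 = 128267958/31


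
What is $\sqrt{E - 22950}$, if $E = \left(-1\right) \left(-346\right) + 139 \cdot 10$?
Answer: $i \sqrt{21214} \approx 145.65 i$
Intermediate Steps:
$E = 1736$ ($E = 346 + 1390 = 1736$)
$\sqrt{E - 22950} = \sqrt{1736 - 22950} = \sqrt{-21214} = i \sqrt{21214}$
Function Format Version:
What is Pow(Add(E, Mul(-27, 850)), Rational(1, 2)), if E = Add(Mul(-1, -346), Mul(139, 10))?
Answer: Mul(I, Pow(21214, Rational(1, 2))) ≈ Mul(145.65, I)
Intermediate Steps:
E = 1736 (E = Add(346, 1390) = 1736)
Pow(Add(E, Mul(-27, 850)), Rational(1, 2)) = Pow(Add(1736, Mul(-27, 850)), Rational(1, 2)) = Pow(Add(1736, -22950), Rational(1, 2)) = Pow(-21214, Rational(1, 2)) = Mul(I, Pow(21214, Rational(1, 2)))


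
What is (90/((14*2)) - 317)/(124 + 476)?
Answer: -4393/8400 ≈ -0.52298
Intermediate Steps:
(90/((14*2)) - 317)/(124 + 476) = (90/28 - 317)/600 = (90*(1/28) - 317)*(1/600) = (45/14 - 317)*(1/600) = -4393/14*1/600 = -4393/8400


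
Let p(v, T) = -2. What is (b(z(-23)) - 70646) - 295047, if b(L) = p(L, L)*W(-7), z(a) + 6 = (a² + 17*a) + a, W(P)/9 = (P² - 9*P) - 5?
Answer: -367619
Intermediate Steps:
W(P) = -45 - 81*P + 9*P² (W(P) = 9*((P² - 9*P) - 5) = 9*(-5 + P² - 9*P) = -45 - 81*P + 9*P²)
z(a) = -6 + a² + 18*a (z(a) = -6 + ((a² + 17*a) + a) = -6 + (a² + 18*a) = -6 + a² + 18*a)
b(L) = -1926 (b(L) = -2*(-45 - 81*(-7) + 9*(-7)²) = -2*(-45 + 567 + 9*49) = -2*(-45 + 567 + 441) = -2*963 = -1926)
(b(z(-23)) - 70646) - 295047 = (-1926 - 70646) - 295047 = -72572 - 295047 = -367619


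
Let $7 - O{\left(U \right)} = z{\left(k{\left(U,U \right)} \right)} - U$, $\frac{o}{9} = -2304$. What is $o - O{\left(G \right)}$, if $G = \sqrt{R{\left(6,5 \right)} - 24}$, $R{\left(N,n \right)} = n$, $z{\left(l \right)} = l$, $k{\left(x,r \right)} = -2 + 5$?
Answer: $-20740 - i \sqrt{19} \approx -20740.0 - 4.3589 i$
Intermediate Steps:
$o = -20736$ ($o = 9 \left(-2304\right) = -20736$)
$k{\left(x,r \right)} = 3$
$G = i \sqrt{19}$ ($G = \sqrt{5 - 24} = \sqrt{-19} = i \sqrt{19} \approx 4.3589 i$)
$O{\left(U \right)} = 4 + U$ ($O{\left(U \right)} = 7 - \left(3 - U\right) = 7 + \left(-3 + U\right) = 4 + U$)
$o - O{\left(G \right)} = -20736 - \left(4 + i \sqrt{19}\right) = -20740 - i \sqrt{19}$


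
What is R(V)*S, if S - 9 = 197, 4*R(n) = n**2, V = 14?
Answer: 10094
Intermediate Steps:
R(n) = n**2/4
S = 206 (S = 9 + 197 = 206)
R(V)*S = ((1/4)*14**2)*206 = ((1/4)*196)*206 = 49*206 = 10094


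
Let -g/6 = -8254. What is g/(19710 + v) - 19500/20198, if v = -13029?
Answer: 145001042/22490473 ≈ 6.4472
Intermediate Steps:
g = 49524 (g = -6*(-8254) = 49524)
g/(19710 + v) - 19500/20198 = 49524/(19710 - 13029) - 19500/20198 = 49524/6681 - 19500*1/20198 = 49524*(1/6681) - 9750/10099 = 16508/2227 - 9750/10099 = 145001042/22490473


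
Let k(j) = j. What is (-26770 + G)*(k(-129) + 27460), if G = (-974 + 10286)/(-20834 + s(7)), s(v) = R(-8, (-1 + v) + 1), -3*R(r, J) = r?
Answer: -22862276494298/31247 ≈ -7.3166e+8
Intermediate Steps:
R(r, J) = -r/3
s(v) = 8/3 (s(v) = -1/3*(-8) = 8/3)
G = -13968/31247 (G = (-974 + 10286)/(-20834 + 8/3) = 9312/(-62494/3) = 9312*(-3/62494) = -13968/31247 ≈ -0.44702)
(-26770 + G)*(k(-129) + 27460) = (-26770 - 13968/31247)*(-129 + 27460) = -836496158/31247*27331 = -22862276494298/31247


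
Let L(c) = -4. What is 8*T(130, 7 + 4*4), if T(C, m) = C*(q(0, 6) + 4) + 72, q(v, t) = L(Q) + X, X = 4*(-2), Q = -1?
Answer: -7744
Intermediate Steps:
X = -8
q(v, t) = -12 (q(v, t) = -4 - 8 = -12)
T(C, m) = 72 - 8*C (T(C, m) = C*(-12 + 4) + 72 = C*(-8) + 72 = -8*C + 72 = 72 - 8*C)
8*T(130, 7 + 4*4) = 8*(72 - 8*130) = 8*(72 - 1040) = 8*(-968) = -7744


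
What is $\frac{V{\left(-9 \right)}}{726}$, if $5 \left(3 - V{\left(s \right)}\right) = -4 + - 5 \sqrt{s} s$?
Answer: $\frac{19}{3630} - \frac{9 i}{242} \approx 0.0052342 - 0.03719 i$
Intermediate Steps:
$V{\left(s \right)} = \frac{19}{5} + s^{\frac{3}{2}}$ ($V{\left(s \right)} = 3 - \frac{-4 + - 5 \sqrt{s} s}{5} = 3 - \frac{-4 - 5 s^{\frac{3}{2}}}{5} = 3 + \left(\frac{4}{5} + s^{\frac{3}{2}}\right) = \frac{19}{5} + s^{\frac{3}{2}}$)
$\frac{V{\left(-9 \right)}}{726} = \frac{\frac{19}{5} + \left(-9\right)^{\frac{3}{2}}}{726} = \left(\frac{19}{5} - 27 i\right) \frac{1}{726} = \frac{19}{3630} - \frac{9 i}{242}$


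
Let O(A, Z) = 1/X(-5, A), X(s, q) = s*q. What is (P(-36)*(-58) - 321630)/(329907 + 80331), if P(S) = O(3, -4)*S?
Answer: -268141/341865 ≈ -0.78435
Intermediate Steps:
X(s, q) = q*s
O(A, Z) = -1/(5*A) (O(A, Z) = 1/(A*(-5)) = 1/(-5*A) = -1/(5*A))
P(S) = -S/15 (P(S) = (-⅕/3)*S = (-⅕*⅓)*S = -S/15)
(P(-36)*(-58) - 321630)/(329907 + 80331) = (-1/15*(-36)*(-58) - 321630)/(329907 + 80331) = ((12/5)*(-58) - 321630)/410238 = (-696/5 - 321630)*(1/410238) = -1608846/5*1/410238 = -268141/341865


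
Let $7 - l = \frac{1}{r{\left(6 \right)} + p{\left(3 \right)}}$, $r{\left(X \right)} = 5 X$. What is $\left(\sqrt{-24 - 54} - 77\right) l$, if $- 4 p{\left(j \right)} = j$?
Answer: $- \frac{62755}{117} + \frac{815 i \sqrt{78}}{117} \approx -536.37 + 61.52 i$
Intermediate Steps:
$p{\left(j \right)} = - \frac{j}{4}$
$l = \frac{815}{117}$ ($l = 7 - \frac{1}{5 \cdot 6 - \frac{3}{4}} = 7 - \frac{1}{30 - \frac{3}{4}} = 7 - \frac{1}{\frac{117}{4}} = 7 - \frac{4}{117} = \frac{815}{117} \approx 6.9658$)
$\left(\sqrt{-24 - 54} - 77\right) l = \left(\sqrt{-24 - 54} - 77\right) \frac{815}{117} = \left(\sqrt{-78} - 77\right) \frac{815}{117} = \left(i \sqrt{78} - 77\right) \frac{815}{117} = \left(-77 + i \sqrt{78}\right) \frac{815}{117} = - \frac{62755}{117} + \frac{815 i \sqrt{78}}{117}$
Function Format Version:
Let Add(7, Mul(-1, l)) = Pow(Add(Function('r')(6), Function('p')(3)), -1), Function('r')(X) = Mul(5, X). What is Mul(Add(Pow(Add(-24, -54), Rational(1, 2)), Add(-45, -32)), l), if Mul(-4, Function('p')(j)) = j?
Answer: Add(Rational(-62755, 117), Mul(Rational(815, 117), I, Pow(78, Rational(1, 2)))) ≈ Add(-536.37, Mul(61.520, I))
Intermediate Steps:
Function('p')(j) = Mul(Rational(-1, 4), j)
l = Rational(815, 117) (l = Add(7, Mul(-1, Pow(Add(Mul(5, 6), Mul(Rational(-1, 4), 3)), -1))) = Add(7, Mul(-1, Pow(Add(30, Rational(-3, 4)), -1))) = Add(7, Mul(-1, Pow(Rational(117, 4), -1))) = Add(7, Mul(-1, Rational(4, 117))) = Add(7, Rational(-4, 117)) = Rational(815, 117) ≈ 6.9658)
Mul(Add(Pow(Add(-24, -54), Rational(1, 2)), Add(-45, -32)), l) = Mul(Add(Pow(Add(-24, -54), Rational(1, 2)), Add(-45, -32)), Rational(815, 117)) = Mul(Add(Pow(-78, Rational(1, 2)), -77), Rational(815, 117)) = Mul(Add(Mul(I, Pow(78, Rational(1, 2))), -77), Rational(815, 117)) = Mul(Add(-77, Mul(I, Pow(78, Rational(1, 2)))), Rational(815, 117)) = Add(Rational(-62755, 117), Mul(Rational(815, 117), I, Pow(78, Rational(1, 2))))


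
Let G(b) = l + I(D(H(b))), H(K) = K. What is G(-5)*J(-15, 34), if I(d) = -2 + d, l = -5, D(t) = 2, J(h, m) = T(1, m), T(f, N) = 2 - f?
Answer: -5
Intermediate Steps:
J(h, m) = 1 (J(h, m) = 2 - 1*1 = 2 - 1 = 1)
G(b) = -5 (G(b) = -5 + (-2 + 2) = -5 + 0 = -5)
G(-5)*J(-15, 34) = -5*1 = -5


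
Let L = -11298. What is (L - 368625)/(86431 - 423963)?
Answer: 379923/337532 ≈ 1.1256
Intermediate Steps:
(L - 368625)/(86431 - 423963) = (-11298 - 368625)/(86431 - 423963) = -379923/(-337532) = -379923*(-1/337532) = 379923/337532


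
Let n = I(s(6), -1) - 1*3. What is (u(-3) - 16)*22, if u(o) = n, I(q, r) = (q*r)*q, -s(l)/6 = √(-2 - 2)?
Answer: 2750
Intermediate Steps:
s(l) = -12*I (s(l) = -6*√(-2 - 2) = -12*I)
I(q, r) = r*q²
n = 141 (n = -(-12*I)² - 1*3 = -1*(-144) - 3 = 144 - 3 = 141)
u(o) = 141
(u(-3) - 16)*22 = (141 - 16)*22 = 125*22 = 2750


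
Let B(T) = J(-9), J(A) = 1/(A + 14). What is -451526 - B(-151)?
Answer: -2257631/5 ≈ -4.5153e+5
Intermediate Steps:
J(A) = 1/(14 + A)
B(T) = ⅕ (B(T) = 1/(14 - 9) = 1/5 = ⅕)
-451526 - B(-151) = -451526 - 1*⅕ = -451526 - ⅕ = -2257631/5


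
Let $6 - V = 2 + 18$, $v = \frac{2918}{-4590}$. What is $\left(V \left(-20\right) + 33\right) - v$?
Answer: $\frac{719794}{2295} \approx 313.64$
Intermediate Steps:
$v = - \frac{1459}{2295}$ ($v = 2918 \left(- \frac{1}{4590}\right) = - \frac{1459}{2295} \approx -0.63573$)
$V = -14$ ($V = 6 - \left(2 + 18\right) = 6 - 20 = -14$)
$\left(V \left(-20\right) + 33\right) - v = \left(\left(-14\right) \left(-20\right) + 33\right) - - \frac{1459}{2295} = \left(280 + 33\right) + \frac{1459}{2295} = 313 + \frac{1459}{2295} = \frac{719794}{2295}$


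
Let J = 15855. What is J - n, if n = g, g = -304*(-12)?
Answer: 12207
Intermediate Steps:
g = 3648
n = 3648
J - n = 15855 - 1*3648 = 15855 - 3648 = 12207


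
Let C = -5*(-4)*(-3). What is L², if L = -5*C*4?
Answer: 1440000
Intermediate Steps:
C = -60 (C = 20*(-3) = -60)
L = 1200 (L = -5*(-60)*4 = 300*4 = 1200)
L² = 1200² = 1440000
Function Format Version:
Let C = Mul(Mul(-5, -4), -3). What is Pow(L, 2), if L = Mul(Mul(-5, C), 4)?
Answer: 1440000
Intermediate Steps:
C = -60 (C = Mul(20, -3) = -60)
L = 1200 (L = Mul(Mul(-5, -60), 4) = Mul(300, 4) = 1200)
Pow(L, 2) = Pow(1200, 2) = 1440000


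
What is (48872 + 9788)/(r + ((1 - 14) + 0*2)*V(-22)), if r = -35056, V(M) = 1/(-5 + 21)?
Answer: -938560/560909 ≈ -1.6733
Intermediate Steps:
V(M) = 1/16
(48872 + 9788)/(r + ((1 - 14) + 0*2)*V(-22)) = (48872 + 9788)/(-35056 + ((1 - 14) + 0*2)*(1/16)) = 58660/(-35056 + (-13 + 0)*(1/16)) = 58660/(-35056 - 13*1/16) = 58660/(-35056 - 13/16) = 58660/(-560909/16) = 58660*(-16/560909) = -938560/560909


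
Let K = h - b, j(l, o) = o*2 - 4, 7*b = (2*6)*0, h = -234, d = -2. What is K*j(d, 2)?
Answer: 0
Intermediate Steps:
b = 0 (b = ((2*6)*0)/7 = (12*0)/7 = (⅐)*0 = 0)
j(l, o) = -4 + 2*o (j(l, o) = 2*o - 4 = -4 + 2*o)
K = -234 (K = -234 - 1*0 = -234 + 0 = -234)
K*j(d, 2) = -234*(-4 + 2*2) = -234*(-4 + 4) = -234*0 = 0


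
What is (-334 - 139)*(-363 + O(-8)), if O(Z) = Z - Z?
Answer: 171699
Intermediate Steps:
O(Z) = 0
(-334 - 139)*(-363 + O(-8)) = (-334 - 139)*(-363 + 0) = -473*(-363) = 171699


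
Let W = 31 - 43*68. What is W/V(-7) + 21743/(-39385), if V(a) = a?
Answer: 113788604/275695 ≈ 412.73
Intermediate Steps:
W = -2893 (W = 31 - 2924 = -2893)
W/V(-7) + 21743/(-39385) = -2893/(-7) + 21743/(-39385) = -2893*(-⅐) + 21743*(-1/39385) = 2893/7 - 21743/39385 = 113788604/275695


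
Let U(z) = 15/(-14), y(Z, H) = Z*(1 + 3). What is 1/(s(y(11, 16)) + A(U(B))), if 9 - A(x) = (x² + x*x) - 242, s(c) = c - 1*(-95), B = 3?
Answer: 98/37995 ≈ 0.0025793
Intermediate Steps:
y(Z, H) = 4*Z (y(Z, H) = Z*4 = 4*Z)
U(z) = -15/14 (U(z) = 15*(-1/14) = -15/14)
s(c) = 95 + c (s(c) = c + 95 = 95 + c)
A(x) = 251 - 2*x² (A(x) = 9 - ((x² + x*x) - 242) = 9 - ((x² + x²) - 242) = 9 - (2*x² - 242) = 9 - (-242 + 2*x²) = 9 + (242 - 2*x²) = 251 - 2*x²)
1/(s(y(11, 16)) + A(U(B))) = 1/((95 + 4*11) + (251 - 2*(-15/14)²)) = 1/((95 + 44) + (251 - 2*225/196)) = 1/(139 + (251 - 225/98)) = 1/(139 + 24373/98) = 1/(37995/98) = 98/37995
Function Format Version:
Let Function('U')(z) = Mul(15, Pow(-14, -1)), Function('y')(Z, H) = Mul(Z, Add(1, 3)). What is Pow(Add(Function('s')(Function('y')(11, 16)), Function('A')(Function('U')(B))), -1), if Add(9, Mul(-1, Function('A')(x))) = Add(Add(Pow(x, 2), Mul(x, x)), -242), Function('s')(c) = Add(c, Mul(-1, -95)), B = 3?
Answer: Rational(98, 37995) ≈ 0.0025793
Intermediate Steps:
Function('y')(Z, H) = Mul(4, Z) (Function('y')(Z, H) = Mul(Z, 4) = Mul(4, Z))
Function('U')(z) = Rational(-15, 14) (Function('U')(z) = Mul(15, Rational(-1, 14)) = Rational(-15, 14))
Function('s')(c) = Add(95, c) (Function('s')(c) = Add(c, 95) = Add(95, c))
Function('A')(x) = Add(251, Mul(-2, Pow(x, 2))) (Function('A')(x) = Add(9, Mul(-1, Add(Add(Pow(x, 2), Mul(x, x)), -242))) = Add(9, Mul(-1, Add(Add(Pow(x, 2), Pow(x, 2)), -242))) = Add(9, Mul(-1, Add(Mul(2, Pow(x, 2)), -242))) = Add(9, Mul(-1, Add(-242, Mul(2, Pow(x, 2))))) = Add(9, Add(242, Mul(-2, Pow(x, 2)))) = Add(251, Mul(-2, Pow(x, 2))))
Pow(Add(Function('s')(Function('y')(11, 16)), Function('A')(Function('U')(B))), -1) = Pow(Add(Add(95, Mul(4, 11)), Add(251, Mul(-2, Pow(Rational(-15, 14), 2)))), -1) = Pow(Add(Add(95, 44), Add(251, Mul(-2, Rational(225, 196)))), -1) = Pow(Add(139, Add(251, Rational(-225, 98))), -1) = Pow(Add(139, Rational(24373, 98)), -1) = Pow(Rational(37995, 98), -1) = Rational(98, 37995)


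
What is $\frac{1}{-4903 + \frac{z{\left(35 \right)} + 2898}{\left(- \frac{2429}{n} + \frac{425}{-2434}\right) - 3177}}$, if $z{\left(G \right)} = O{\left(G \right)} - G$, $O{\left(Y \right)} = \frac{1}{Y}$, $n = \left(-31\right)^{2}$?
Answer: $- \frac{260314554815}{1276556651507189} \approx -0.00020392$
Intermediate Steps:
$n = 961$
$z{\left(G \right)} = \frac{1}{G} - G$
$\frac{1}{-4903 + \frac{z{\left(35 \right)} + 2898}{\left(- \frac{2429}{n} + \frac{425}{-2434}\right) - 3177}} = \frac{1}{-4903 + \frac{\left(\frac{1}{35} - 35\right) + 2898}{\left(- \frac{2429}{961} + \frac{425}{-2434}\right) - 3177}} = \frac{1}{-4903 + \frac{\left(\frac{1}{35} - 35\right) + 2898}{\left(\left(-2429\right) \frac{1}{961} + 425 \left(- \frac{1}{2434}\right)\right) - 3177}} = \frac{1}{-4903 + \frac{- \frac{1224}{35} + 2898}{\left(- \frac{2429}{961} - \frac{425}{2434}\right) - 3177}} = \frac{1}{-4903 + \frac{100206}{35 \left(- \frac{6320611}{2339074} - 3177\right)}} = \frac{1}{-4903 + \frac{100206}{35 \left(- \frac{7437558709}{2339074}\right)}} = \frac{1}{-4903 + \frac{100206}{35} \left(- \frac{2339074}{7437558709}\right)} = \frac{1}{-4903 - \frac{234389249244}{260314554815}} = \frac{1}{- \frac{1276556651507189}{260314554815}} = - \frac{260314554815}{1276556651507189}$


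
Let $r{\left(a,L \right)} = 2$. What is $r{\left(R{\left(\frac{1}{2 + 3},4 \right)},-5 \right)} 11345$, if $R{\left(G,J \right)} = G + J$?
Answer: $22690$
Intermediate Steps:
$r{\left(R{\left(\frac{1}{2 + 3},4 \right)},-5 \right)} 11345 = 2 \cdot 11345 = 22690$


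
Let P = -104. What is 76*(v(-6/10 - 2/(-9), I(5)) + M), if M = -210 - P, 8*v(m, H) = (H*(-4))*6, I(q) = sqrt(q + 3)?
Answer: -8056 - 456*sqrt(2) ≈ -8700.9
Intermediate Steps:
I(q) = sqrt(3 + q)
v(m, H) = -3*H (v(m, H) = ((H*(-4))*6)/8 = (-4*H*6)/8 = (-24*H)/8 = -3*H)
M = -106 (M = -210 - 1*(-104) = -210 + 104 = -106)
76*(v(-6/10 - 2/(-9), I(5)) + M) = 76*(-3*sqrt(3 + 5) - 106) = 76*(-6*sqrt(2) - 106) = 76*(-106 - 6*sqrt(2)) = -8056 - 456*sqrt(2)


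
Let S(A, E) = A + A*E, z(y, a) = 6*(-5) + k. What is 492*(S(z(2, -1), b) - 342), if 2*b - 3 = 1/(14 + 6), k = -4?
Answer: -1052511/5 ≈ -2.1050e+5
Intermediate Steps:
z(y, a) = -34 (z(y, a) = 6*(-5) - 4 = -30 - 4 = -34)
b = 61/40 (b = 3/2 + 1/(2*(14 + 6)) = 3/2 + (½)/20 = 3/2 + (½)*(1/20) = 3/2 + 1/40 = 61/40 ≈ 1.5250)
492*(S(z(2, -1), b) - 342) = 492*(-34*(1 + 61/40) - 342) = 492*(-34*101/40 - 342) = 492*(-1717/20 - 342) = 492*(-8557/20) = -1052511/5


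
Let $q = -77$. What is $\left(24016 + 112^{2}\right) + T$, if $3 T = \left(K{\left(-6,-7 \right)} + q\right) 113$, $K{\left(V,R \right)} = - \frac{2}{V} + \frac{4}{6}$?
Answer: $\frac{101092}{3} \approx 33697.0$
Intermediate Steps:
$K{\left(V,R \right)} = \frac{2}{3} - \frac{2}{V}$ ($K{\left(V,R \right)} = - \frac{2}{V} + 4 \cdot \frac{1}{6} = - \frac{2}{V} + \frac{2}{3} = \frac{2}{3} - \frac{2}{V}$)
$T = - \frac{8588}{3}$ ($T = \frac{\left(\left(\frac{2}{3} - \frac{2}{-6}\right) - 77\right) 113}{3} = \frac{\left(\left(\frac{2}{3} - - \frac{1}{3}\right) - 77\right) 113}{3} = \frac{\left(\left(\frac{2}{3} + \frac{1}{3}\right) - 77\right) 113}{3} = \frac{\left(1 - 77\right) 113}{3} = \frac{\left(-76\right) 113}{3} = \frac{1}{3} \left(-8588\right) = - \frac{8588}{3} \approx -2862.7$)
$\left(24016 + 112^{2}\right) + T = \left(24016 + 112^{2}\right) - \frac{8588}{3} = \left(24016 + 12544\right) - \frac{8588}{3} = 36560 - \frac{8588}{3} = \frac{101092}{3}$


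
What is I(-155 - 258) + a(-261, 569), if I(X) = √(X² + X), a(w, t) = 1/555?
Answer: 1/555 + 2*√42539 ≈ 412.50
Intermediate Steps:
a(w, t) = 1/555
I(X) = √(X + X²)
I(-155 - 258) + a(-261, 569) = √((-155 - 258)*(1 + (-155 - 258))) + 1/555 = √(-413*(1 - 413)) + 1/555 = √(-413*(-412)) + 1/555 = √170156 + 1/555 = 2*√42539 + 1/555 = 1/555 + 2*√42539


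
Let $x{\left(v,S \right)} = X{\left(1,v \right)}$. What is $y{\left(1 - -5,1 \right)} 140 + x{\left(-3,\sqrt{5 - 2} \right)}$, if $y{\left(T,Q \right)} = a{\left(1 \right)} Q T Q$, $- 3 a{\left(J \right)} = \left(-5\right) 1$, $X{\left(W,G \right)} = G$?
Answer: $1397$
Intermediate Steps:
$x{\left(v,S \right)} = v$
$a{\left(J \right)} = \frac{5}{3}$ ($a{\left(J \right)} = - \frac{\left(-5\right) 1}{3} = \left(- \frac{1}{3}\right) \left(-5\right) = \frac{5}{3}$)
$y{\left(T,Q \right)} = \frac{5 T Q^{2}}{3}$ ($y{\left(T,Q \right)} = \frac{5 Q}{3} T Q = \frac{5 Q}{3} Q T = \frac{5 T Q^{2}}{3}$)
$y{\left(1 - -5,1 \right)} 140 + x{\left(-3,\sqrt{5 - 2} \right)} = \frac{5 \left(1 - -5\right) 1^{2}}{3} \cdot 140 - 3 = \frac{5}{3} \left(1 + 5\right) 1 \cdot 140 - 3 = \frac{5}{3} \cdot 6 \cdot 1 \cdot 140 - 3 = 10 \cdot 140 - 3 = 1400 - 3 = 1397$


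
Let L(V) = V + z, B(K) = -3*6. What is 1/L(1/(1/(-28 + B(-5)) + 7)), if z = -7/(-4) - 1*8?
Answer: -1284/7841 ≈ -0.16375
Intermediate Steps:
z = -25/4 (z = -7*(-1/4) - 8 = 7/4 - 8 = -25/4 ≈ -6.2500)
B(K) = -18
L(V) = -25/4 + V (L(V) = V - 25/4 = -25/4 + V)
1/L(1/(1/(-28 + B(-5)) + 7)) = 1/(-25/4 + 1/(1/(-28 - 18) + 7)) = 1/(-25/4 + 1/(1/(-46) + 7)) = 1/(-25/4 + 1/(-1/46 + 7)) = 1/(-25/4 + 1/(321/46)) = 1/(-25/4 + 46/321) = 1/(-7841/1284) = -1284/7841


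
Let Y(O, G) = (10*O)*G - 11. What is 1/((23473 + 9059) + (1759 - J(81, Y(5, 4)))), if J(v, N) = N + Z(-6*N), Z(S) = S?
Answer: 1/35236 ≈ 2.8380e-5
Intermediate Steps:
Y(O, G) = -11 + 10*G*O (Y(O, G) = 10*G*O - 11 = -11 + 10*G*O)
J(v, N) = -5*N (J(v, N) = N - 6*N = -5*N)
1/((23473 + 9059) + (1759 - J(81, Y(5, 4)))) = 1/((23473 + 9059) + (1759 - (-5)*(-11 + 10*4*5))) = 1/(32532 + (1759 - (-5)*(-11 + 200))) = 1/(32532 + (1759 - (-5)*189)) = 1/(32532 + (1759 - 1*(-945))) = 1/(32532 + (1759 + 945)) = 1/(32532 + 2704) = 1/35236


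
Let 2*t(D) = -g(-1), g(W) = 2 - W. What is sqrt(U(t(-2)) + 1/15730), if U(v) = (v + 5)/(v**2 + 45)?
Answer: 37*sqrt(8970)/12870 ≈ 0.27228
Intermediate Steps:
t(D) = -3/2 (t(D) = (-(2 - 1*(-1)))/2 = (-(2 + 1))/2 = (-1*3)/2 = (1/2)*(-3) = -3/2)
U(v) = (5 + v)/(45 + v**2)
sqrt(U(t(-2)) + 1/15730) = sqrt((5 - 3/2)/(45 + (-3/2)**2) + 1/15730) = sqrt((7/2)/(45 + 9/4) + 1/15730) = sqrt((7/2)/(189/4) + 1/15730) = sqrt((4/189)*(7/2) + 1/15730) = sqrt(2/27 + 1/15730) = sqrt(31487/424710) = 37*sqrt(8970)/12870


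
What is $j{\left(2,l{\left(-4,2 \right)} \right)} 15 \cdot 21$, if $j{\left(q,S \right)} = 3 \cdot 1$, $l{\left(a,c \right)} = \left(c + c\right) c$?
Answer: $945$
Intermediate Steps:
$l{\left(a,c \right)} = 2 c^{2}$ ($l{\left(a,c \right)} = 2 c c = 2 c^{2}$)
$j{\left(q,S \right)} = 3$
$j{\left(2,l{\left(-4,2 \right)} \right)} 15 \cdot 21 = 3 \cdot 15 \cdot 21 = 45 \cdot 21 = 945$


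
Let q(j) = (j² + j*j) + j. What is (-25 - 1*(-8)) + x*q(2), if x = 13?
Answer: 113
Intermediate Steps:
q(j) = j + 2*j² (q(j) = (j² + j²) + j = 2*j² + j = j + 2*j²)
(-25 - 1*(-8)) + x*q(2) = (-25 - 1*(-8)) + 13*(2*(1 + 2*2)) = (-25 + 8) + 13*(2*(1 + 4)) = -17 + 13*(2*5) = -17 + 13*10 = -17 + 130 = 113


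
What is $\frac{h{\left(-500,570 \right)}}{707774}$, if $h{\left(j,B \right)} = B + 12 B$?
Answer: $\frac{3705}{353887} \approx 0.010469$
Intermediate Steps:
$h{\left(j,B \right)} = 13 B$
$\frac{h{\left(-500,570 \right)}}{707774} = \frac{13 \cdot 570}{707774} = 7410 \cdot \frac{1}{707774} = \frac{3705}{353887}$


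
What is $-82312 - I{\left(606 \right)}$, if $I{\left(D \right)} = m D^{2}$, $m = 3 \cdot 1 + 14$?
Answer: $-6325324$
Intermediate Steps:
$m = 17$ ($m = 3 + 14 = 17$)
$I{\left(D \right)} = 17 D^{2}$
$-82312 - I{\left(606 \right)} = -82312 - 17 \cdot 606^{2} = -82312 - 17 \cdot 367236 = -82312 - 6243012 = -6325324$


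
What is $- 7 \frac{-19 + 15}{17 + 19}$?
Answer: $\frac{7}{9} \approx 0.77778$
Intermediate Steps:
$- 7 \frac{-19 + 15}{17 + 19} = - 7 \left(- \frac{4}{36}\right) = - 7 \left(\left(-4\right) \frac{1}{36}\right) = \left(-7\right) \left(- \frac{1}{9}\right) = \frac{7}{9}$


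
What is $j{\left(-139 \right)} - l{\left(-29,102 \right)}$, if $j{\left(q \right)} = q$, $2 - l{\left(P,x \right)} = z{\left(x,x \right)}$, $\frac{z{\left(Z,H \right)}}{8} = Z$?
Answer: $675$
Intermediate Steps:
$z{\left(Z,H \right)} = 8 Z$
$l{\left(P,x \right)} = 2 - 8 x$
$j{\left(-139 \right)} - l{\left(-29,102 \right)} = -139 - \left(2 - 816\right) = -139 - -814 = -139 + 814 = 675$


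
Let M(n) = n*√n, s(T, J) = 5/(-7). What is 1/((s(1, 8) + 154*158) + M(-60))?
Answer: 397411/9673048587 + 1960*I*√15/9673048587 ≈ 4.1084e-5 + 7.8476e-7*I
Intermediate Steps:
s(T, J) = -5/7 (s(T, J) = 5*(-⅐) = -5/7)
M(n) = n^(3/2)
1/((s(1, 8) + 154*158) + M(-60)) = 1/((-5/7 + 154*158) + (-60)^(3/2)) = 1/((-5/7 + 24332) - 120*I*√15) = 1/(170319/7 - 120*I*√15)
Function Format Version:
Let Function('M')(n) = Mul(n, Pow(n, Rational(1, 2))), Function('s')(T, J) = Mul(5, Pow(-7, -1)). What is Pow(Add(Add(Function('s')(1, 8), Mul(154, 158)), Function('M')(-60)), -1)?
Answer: Add(Rational(397411, 9673048587), Mul(Rational(1960, 9673048587), I, Pow(15, Rational(1, 2)))) ≈ Add(4.1084e-5, Mul(7.8476e-7, I))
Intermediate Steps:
Function('s')(T, J) = Rational(-5, 7) (Function('s')(T, J) = Mul(5, Rational(-1, 7)) = Rational(-5, 7))
Function('M')(n) = Pow(n, Rational(3, 2))
Pow(Add(Add(Function('s')(1, 8), Mul(154, 158)), Function('M')(-60)), -1) = Pow(Add(Add(Rational(-5, 7), Mul(154, 158)), Pow(-60, Rational(3, 2))), -1) = Pow(Add(Add(Rational(-5, 7), 24332), Mul(-120, I, Pow(15, Rational(1, 2)))), -1) = Pow(Add(Rational(170319, 7), Mul(-120, I, Pow(15, Rational(1, 2)))), -1)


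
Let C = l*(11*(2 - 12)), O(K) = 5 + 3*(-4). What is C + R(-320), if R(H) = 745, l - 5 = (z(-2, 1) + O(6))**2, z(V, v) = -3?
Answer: -10805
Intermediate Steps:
O(K) = -7 (O(K) = 5 - 12 = -7)
l = 105 (l = 5 + (-3 - 7)**2 = 5 + (-10)**2 = 5 + 100 = 105)
C = -11550 (C = 105*(11*(2 - 12)) = 105*(11*(-10)) = 105*(-110) = -11550)
C + R(-320) = -11550 + 745 = -10805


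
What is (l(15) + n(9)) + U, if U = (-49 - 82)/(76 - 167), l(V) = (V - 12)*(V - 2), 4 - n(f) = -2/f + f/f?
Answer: 35759/819 ≈ 43.662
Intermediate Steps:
n(f) = 3 + 2/f (n(f) = 4 - (-2/f + f/f) = 4 - (-2/f + 1) = 4 - (1 - 2/f) = 4 + (-1 + 2/f) = 3 + 2/f)
l(V) = (-12 + V)*(-2 + V)
U = 131/91 (U = -131/(-91) = -131*(-1/91) = 131/91 ≈ 1.4396)
(l(15) + n(9)) + U = ((24 + 15**2 - 14*15) + (3 + 2/9)) + 131/91 = ((24 + 225 - 210) + (3 + 2*(1/9))) + 131/91 = (39 + (3 + 2/9)) + 131/91 = (39 + 29/9) + 131/91 = 380/9 + 131/91 = 35759/819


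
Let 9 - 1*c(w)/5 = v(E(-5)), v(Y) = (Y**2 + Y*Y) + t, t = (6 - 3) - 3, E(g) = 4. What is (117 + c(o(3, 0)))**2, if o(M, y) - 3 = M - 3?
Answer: 4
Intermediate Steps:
t = 0 (t = 3 - 3 = 0)
v(Y) = 2*Y**2 (v(Y) = (Y**2 + Y*Y) + 0 = (Y**2 + Y**2) + 0 = 2*Y**2 + 0 = 2*Y**2)
o(M, y) = M (o(M, y) = 3 + (M - 3) = 3 + (-3 + M) = M)
c(w) = -115 (c(w) = 45 - 10*4**2 = 45 - 10*16 = 45 - 5*32 = 45 - 160 = -115)
(117 + c(o(3, 0)))**2 = (117 - 115)**2 = 2**2 = 4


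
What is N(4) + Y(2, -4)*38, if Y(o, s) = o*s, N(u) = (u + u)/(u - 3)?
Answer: -296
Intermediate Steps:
N(u) = 2*u/(-3 + u) (N(u) = (2*u)/(-3 + u) = 2*u/(-3 + u))
N(4) + Y(2, -4)*38 = 2*4/(-3 + 4) + (2*(-4))*38 = 2*4/1 - 8*38 = 2*4*1 - 304 = 8 - 304 = -296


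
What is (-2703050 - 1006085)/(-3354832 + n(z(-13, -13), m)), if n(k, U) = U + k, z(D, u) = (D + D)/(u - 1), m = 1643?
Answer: 5192789/4694462 ≈ 1.1062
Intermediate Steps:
z(D, u) = 2*D/(-1 + u) (z(D, u) = (2*D)/(-1 + u) = 2*D/(-1 + u))
(-2703050 - 1006085)/(-3354832 + n(z(-13, -13), m)) = (-2703050 - 1006085)/(-3354832 + (1643 + 2*(-13)/(-1 - 13))) = -3709135/(-3354832 + (1643 + 2*(-13)/(-14))) = -3709135/(-3354832 + (1643 + 2*(-13)*(-1/14))) = -3709135/(-3354832 + (1643 + 13/7)) = -3709135/(-3354832 + 11514/7) = -3709135/(-23472310/7) = -3709135*(-7/23472310) = 5192789/4694462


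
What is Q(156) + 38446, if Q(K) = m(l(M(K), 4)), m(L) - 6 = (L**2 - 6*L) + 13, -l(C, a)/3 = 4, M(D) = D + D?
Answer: 38681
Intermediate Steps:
M(D) = 2*D
l(C, a) = -12 (l(C, a) = -3*4 = -12)
m(L) = 19 + L**2 - 6*L (m(L) = 6 + ((L**2 - 6*L) + 13) = 6 + (13 + L**2 - 6*L) = 19 + L**2 - 6*L)
Q(K) = 235 (Q(K) = 19 + (-12)**2 - 6*(-12) = 19 + 144 + 72 = 235)
Q(156) + 38446 = 235 + 38446 = 38681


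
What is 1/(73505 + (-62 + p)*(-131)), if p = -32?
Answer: 1/85819 ≈ 1.1652e-5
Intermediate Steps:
1/(73505 + (-62 + p)*(-131)) = 1/(73505 + (-62 - 32)*(-131)) = 1/(73505 - 94*(-131)) = 1/(73505 + 12314) = 1/85819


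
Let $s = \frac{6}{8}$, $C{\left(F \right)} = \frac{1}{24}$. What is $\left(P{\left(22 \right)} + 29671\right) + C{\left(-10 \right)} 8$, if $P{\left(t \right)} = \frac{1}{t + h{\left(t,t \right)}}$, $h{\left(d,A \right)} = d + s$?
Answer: $\frac{15933518}{537} \approx 29671.0$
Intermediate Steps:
$C{\left(F \right)} = \frac{1}{24}$
$s = \frac{3}{4}$ ($s = 6 \cdot \frac{1}{8} = \frac{3}{4} \approx 0.75$)
$h{\left(d,A \right)} = \frac{3}{4} + d$ ($h{\left(d,A \right)} = d + \frac{3}{4} = \frac{3}{4} + d$)
$P{\left(t \right)} = \frac{1}{\frac{3}{4} + 2 t}$ ($P{\left(t \right)} = \frac{1}{t + \left(\frac{3}{4} + t\right)} = \frac{1}{\frac{3}{4} + 2 t}$)
$\left(P{\left(22 \right)} + 29671\right) + C{\left(-10 \right)} 8 = \left(\frac{4}{3 + 8 \cdot 22} + 29671\right) + \frac{1}{24} \cdot 8 = \left(\frac{4}{3 + 176} + 29671\right) + \frac{1}{3} = \left(\frac{4}{179} + 29671\right) + \frac{1}{3} = \frac{5311113}{179} + \frac{1}{3} = \frac{15933518}{537}$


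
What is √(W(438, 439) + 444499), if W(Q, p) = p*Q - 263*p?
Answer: 94*√59 ≈ 722.03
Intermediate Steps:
W(Q, p) = -263*p + Q*p (W(Q, p) = Q*p - 263*p = -263*p + Q*p)
√(W(438, 439) + 444499) = √(439*(-263 + 438) + 444499) = √(439*175 + 444499) = √(76825 + 444499) = √521324 = 94*√59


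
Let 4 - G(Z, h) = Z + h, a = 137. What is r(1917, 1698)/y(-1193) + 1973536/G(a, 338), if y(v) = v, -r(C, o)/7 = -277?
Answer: -2355341717/561903 ≈ -4191.7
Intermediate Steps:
r(C, o) = 1939 (r(C, o) = -7*(-277) = 1939)
G(Z, h) = 4 - Z - h (G(Z, h) = 4 - (Z + h) = 4 + (-Z - h) = 4 - Z - h)
r(1917, 1698)/y(-1193) + 1973536/G(a, 338) = 1939/(-1193) + 1973536/(4 - 1*137 - 1*338) = 1939*(-1/1193) + 1973536/(4 - 137 - 338) = -1939/1193 + 1973536/(-471) = -1939/1193 + 1973536*(-1/471) = -1939/1193 - 1973536/471 = -2355341717/561903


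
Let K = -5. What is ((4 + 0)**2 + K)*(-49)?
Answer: -539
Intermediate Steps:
((4 + 0)**2 + K)*(-49) = ((4 + 0)**2 - 5)*(-49) = (4**2 - 5)*(-49) = (16 - 5)*(-49) = 11*(-49) = -539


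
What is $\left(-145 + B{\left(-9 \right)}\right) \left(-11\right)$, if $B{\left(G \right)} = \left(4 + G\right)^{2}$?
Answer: $1320$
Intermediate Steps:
$\left(-145 + B{\left(-9 \right)}\right) \left(-11\right) = \left(-145 + \left(4 - 9\right)^{2}\right) \left(-11\right) = \left(-145 + \left(-5\right)^{2}\right) \left(-11\right) = \left(-145 + 25\right) \left(-11\right) = \left(-120\right) \left(-11\right) = 1320$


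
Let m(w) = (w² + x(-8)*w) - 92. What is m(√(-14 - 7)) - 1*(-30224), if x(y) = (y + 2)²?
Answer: 30111 + 36*I*√21 ≈ 30111.0 + 164.97*I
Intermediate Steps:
x(y) = (2 + y)²
m(w) = -92 + w² + 36*w (m(w) = (w² + (2 - 8)²*w) - 92 = (w² + (-6)²*w) - 92 = (w² + 36*w) - 92 = -92 + w² + 36*w)
m(√(-14 - 7)) - 1*(-30224) = (-92 + (√(-14 - 7))² + 36*√(-14 - 7)) - 1*(-30224) = (-92 + (√(-21))² + 36*√(-21)) + 30224 = (-92 + (I*√21)² + 36*(I*√21)) + 30224 = (-92 - 21 + 36*I*√21) + 30224 = (-113 + 36*I*√21) + 30224 = 30111 + 36*I*√21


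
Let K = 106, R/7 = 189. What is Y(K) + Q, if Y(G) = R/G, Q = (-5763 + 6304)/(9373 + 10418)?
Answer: 26240839/2097846 ≈ 12.508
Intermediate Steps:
Q = 541/19791 ≈ 0.027336
R = 1323 (R = 7*189 = 1323)
Y(G) = 1323/G
Y(K) + Q = 1323/106 + 541/19791 = 26240839/2097846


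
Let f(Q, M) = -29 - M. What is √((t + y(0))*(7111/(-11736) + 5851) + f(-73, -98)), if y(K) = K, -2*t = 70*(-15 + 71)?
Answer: I*√2741929586026/489 ≈ 3386.3*I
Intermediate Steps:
t = -1960 (t = -35*(-15 + 71) = -35*56 = -½*3920 = -1960)
√((t + y(0))*(7111/(-11736) + 5851) + f(-73, -98)) = √((-1960 + 0)*(7111/(-11736) + 5851) + (-29 - 1*(-98))) = √(-1960*(7111*(-1/11736) + 5851) + (-29 + 98)) = √(-1960*(-7111/11736 + 5851) + 69) = √(-1960*68660225/11736 + 69) = √(-16821755125/1467 + 69) = √(-16821653902/1467) = I*√2741929586026/489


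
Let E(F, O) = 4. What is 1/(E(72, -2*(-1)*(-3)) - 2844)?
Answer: -1/2840 ≈ -0.00035211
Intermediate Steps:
1/(E(72, -2*(-1)*(-3)) - 2844) = 1/(4 - 2844) = 1/(-2840) = -1/2840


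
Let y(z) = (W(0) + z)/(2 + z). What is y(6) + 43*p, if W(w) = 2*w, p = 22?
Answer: 3787/4 ≈ 946.75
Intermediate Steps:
y(z) = z/(2 + z) (y(z) = (2*0 + z)/(2 + z) = (0 + z)/(2 + z) = z/(2 + z))
y(6) + 43*p = 6/(2 + 6) + 43*22 = 6/8 + 946 = 6*(⅛) + 946 = ¾ + 946 = 3787/4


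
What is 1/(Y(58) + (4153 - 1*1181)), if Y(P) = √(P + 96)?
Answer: 1486/4416315 - √154/8832630 ≈ 0.00033507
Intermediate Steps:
Y(P) = √(96 + P)
1/(Y(58) + (4153 - 1*1181)) = 1/(√(96 + 58) + (4153 - 1*1181)) = 1/(√154 + (4153 - 1181)) = 1/(√154 + 2972) = 1/(2972 + √154)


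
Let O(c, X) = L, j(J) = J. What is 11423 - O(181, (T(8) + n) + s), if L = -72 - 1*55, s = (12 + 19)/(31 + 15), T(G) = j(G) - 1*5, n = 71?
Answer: 11550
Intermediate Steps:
T(G) = -5 + G (T(G) = G - 1*5 = G - 5 = -5 + G)
s = 31/46 ≈ 0.67391
L = -127 (L = -72 - 55 = -127)
O(c, X) = -127
11423 - O(181, (T(8) + n) + s) = 11423 - 1*(-127) = 11423 + 127 = 11550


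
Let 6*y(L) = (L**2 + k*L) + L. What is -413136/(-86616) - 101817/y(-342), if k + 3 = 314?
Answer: -12519319/228570 ≈ -54.772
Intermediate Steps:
k = 311 (k = -3 + 314 = 311)
y(L) = 52*L + L**2/6 (y(L) = ((L**2 + 311*L) + L)/6 = (L**2 + 312*L)/6 = 52*L + L**2/6)
-413136/(-86616) - 101817/y(-342) = -413136/(-86616) - 101817*(-1/(57*(312 - 342))) = -413136*(-1/86616) - 101817/((1/6)*(-342)*(-30)) = 5738/1203 - 101817/1710 = 5738/1203 - 101817*1/1710 = 5738/1203 - 11313/190 = -12519319/228570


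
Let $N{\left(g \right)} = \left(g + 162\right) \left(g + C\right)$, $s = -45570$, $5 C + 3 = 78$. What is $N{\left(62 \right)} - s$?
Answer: $62818$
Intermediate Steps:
$C = 15$ ($C = - \frac{3}{5} + \frac{1}{5} \cdot 78 = - \frac{3}{5} + \frac{78}{5} = 15$)
$N{\left(g \right)} = \left(15 + g\right) \left(162 + g\right)$ ($N{\left(g \right)} = \left(g + 162\right) \left(g + 15\right) = \left(162 + g\right) \left(15 + g\right) = \left(15 + g\right) \left(162 + g\right)$)
$N{\left(62 \right)} - s = \left(2430 + 62^{2} + 177 \cdot 62\right) - -45570 = \left(2430 + 3844 + 10974\right) + 45570 = 17248 + 45570 = 62818$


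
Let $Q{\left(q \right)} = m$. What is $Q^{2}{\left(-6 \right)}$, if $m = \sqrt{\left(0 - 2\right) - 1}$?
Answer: $-3$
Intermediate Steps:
$m = i \sqrt{3}$ ($m = \sqrt{\left(0 - 2\right) - 1} = \sqrt{-2 - 1} = \sqrt{-3} = i \sqrt{3} \approx 1.732 i$)
$Q{\left(q \right)} = i \sqrt{3}$
$Q^{2}{\left(-6 \right)} = \left(i \sqrt{3}\right)^{2} = -3$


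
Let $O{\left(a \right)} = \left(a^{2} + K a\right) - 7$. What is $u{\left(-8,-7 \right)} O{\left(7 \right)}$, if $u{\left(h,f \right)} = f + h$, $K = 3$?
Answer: $-945$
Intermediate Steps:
$O{\left(a \right)} = -7 + a^{2} + 3 a$ ($O{\left(a \right)} = \left(a^{2} + 3 a\right) - 7 = -7 + a^{2} + 3 a$)
$u{\left(-8,-7 \right)} O{\left(7 \right)} = \left(-7 - 8\right) \left(-7 + 7^{2} + 3 \cdot 7\right) = - 15 \left(-7 + 49 + 21\right) = \left(-15\right) 63 = -945$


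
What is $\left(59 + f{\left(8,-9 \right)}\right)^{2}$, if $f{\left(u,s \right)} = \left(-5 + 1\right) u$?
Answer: $729$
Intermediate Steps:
$f{\left(u,s \right)} = - 4 u$
$\left(59 + f{\left(8,-9 \right)}\right)^{2} = \left(59 - 32\right)^{2} = 27^{2} = 729$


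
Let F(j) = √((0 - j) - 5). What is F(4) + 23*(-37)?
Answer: -851 + 3*I ≈ -851.0 + 3.0*I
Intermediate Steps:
F(j) = √(-5 - j) (F(j) = √(-j - 5) = √(-5 - j))
F(4) + 23*(-37) = √(-5 - 1*4) + 23*(-37) = √(-5 - 4) - 851 = √(-9) - 851 = 3*I - 851 = -851 + 3*I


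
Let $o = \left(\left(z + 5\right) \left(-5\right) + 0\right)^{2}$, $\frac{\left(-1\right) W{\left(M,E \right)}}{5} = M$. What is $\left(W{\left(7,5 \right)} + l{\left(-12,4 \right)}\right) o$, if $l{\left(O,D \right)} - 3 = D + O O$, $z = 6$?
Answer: $350900$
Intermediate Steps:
$W{\left(M,E \right)} = - 5 M$
$o = 3025$ ($o = \left(\left(6 + 5\right) \left(-5\right) + 0\right)^{2} = \left(11 \left(-5\right) + 0\right)^{2} = \left(-55 + 0\right)^{2} = \left(-55\right)^{2} = 3025$)
$l{\left(O,D \right)} = 3 + D + O^{2}$ ($l{\left(O,D \right)} = 3 + \left(D + O O\right) = 3 + \left(D + O^{2}\right) = 3 + D + O^{2}$)
$\left(W{\left(7,5 \right)} + l{\left(-12,4 \right)}\right) o = \left(\left(-5\right) 7 + \left(3 + 4 + \left(-12\right)^{2}\right)\right) 3025 = \left(-35 + \left(3 + 4 + 144\right)\right) 3025 = \left(-35 + 151\right) 3025 = 116 \cdot 3025 = 350900$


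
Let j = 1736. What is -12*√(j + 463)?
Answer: -12*√2199 ≈ -562.72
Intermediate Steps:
-12*√(j + 463) = -12*√(1736 + 463) = -12*√2199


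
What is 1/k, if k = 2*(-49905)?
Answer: -1/99810 ≈ -1.0019e-5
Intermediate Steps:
k = -99810
1/k = 1/(-99810) = -1/99810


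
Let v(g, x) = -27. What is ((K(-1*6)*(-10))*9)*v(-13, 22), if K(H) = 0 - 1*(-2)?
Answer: 4860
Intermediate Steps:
K(H) = 2 (K(H) = 0 + 2 = 2)
((K(-1*6)*(-10))*9)*v(-13, 22) = ((2*(-10))*9)*(-27) = -20*9*(-27) = -180*(-27) = 4860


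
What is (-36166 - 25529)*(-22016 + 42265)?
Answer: -1249262055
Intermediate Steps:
(-36166 - 25529)*(-22016 + 42265) = -61695*20249 = -1249262055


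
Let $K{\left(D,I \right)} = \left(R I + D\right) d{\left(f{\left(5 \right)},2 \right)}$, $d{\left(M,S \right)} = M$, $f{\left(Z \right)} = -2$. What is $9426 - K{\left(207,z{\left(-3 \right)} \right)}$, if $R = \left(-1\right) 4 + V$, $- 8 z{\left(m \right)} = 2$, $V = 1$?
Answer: $\frac{19683}{2} \approx 9841.5$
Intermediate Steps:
$z{\left(m \right)} = - \frac{1}{4}$ ($z{\left(m \right)} = \left(- \frac{1}{8}\right) 2 = - \frac{1}{4}$)
$R = -3$ ($R = \left(-1\right) 4 + 1 = -4 + 1 = -3$)
$K{\left(D,I \right)} = - 2 D + 6 I$ ($K{\left(D,I \right)} = \left(- 3 I + D\right) \left(-2\right) = \left(D - 3 I\right) \left(-2\right) = - 2 D + 6 I$)
$9426 - K{\left(207,z{\left(-3 \right)} \right)} = 9426 - \left(\left(-2\right) 207 + 6 \left(- \frac{1}{4}\right)\right) = 9426 - \left(-414 - \frac{3}{2}\right) = 9426 - - \frac{831}{2} = 9426 + \frac{831}{2} = \frac{19683}{2}$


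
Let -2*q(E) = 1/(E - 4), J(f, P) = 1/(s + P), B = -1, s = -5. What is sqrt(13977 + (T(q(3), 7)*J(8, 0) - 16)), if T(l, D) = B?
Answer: sqrt(349030)/5 ≈ 118.16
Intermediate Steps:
J(f, P) = 1/(-5 + P)
q(E) = -1/(2*(-4 + E)) (q(E) = -1/(2*(E - 4)) = -1/(2*(-4 + E)))
T(l, D) = -1
sqrt(13977 + (T(q(3), 7)*J(8, 0) - 16)) = sqrt(13977 + (-1/(-5 + 0) - 16)) = sqrt(13977 + (-1/(-5) - 16)) = sqrt(13977 + (-1*(-1/5) - 16)) = sqrt(13977 + (1/5 - 16)) = sqrt(13977 - 79/5) = sqrt(69806/5) = sqrt(349030)/5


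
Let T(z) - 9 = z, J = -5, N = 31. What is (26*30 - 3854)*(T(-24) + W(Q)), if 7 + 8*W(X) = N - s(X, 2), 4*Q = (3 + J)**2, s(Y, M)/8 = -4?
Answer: 24592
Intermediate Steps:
T(z) = 9 + z
s(Y, M) = -32 (s(Y, M) = 8*(-4) = -32)
Q = 1 (Q = (3 - 5)**2/4 = (1/4)*(-2)**2 = (1/4)*4 = 1)
W(X) = 7 (W(X) = -7/8 + (31 - 1*(-32))/8 = -7/8 + (31 + 32)/8 = -7/8 + (1/8)*63 = -7/8 + 63/8 = 7)
(26*30 - 3854)*(T(-24) + W(Q)) = (26*30 - 3854)*((9 - 24) + 7) = (780 - 3854)*(-15 + 7) = -3074*(-8) = 24592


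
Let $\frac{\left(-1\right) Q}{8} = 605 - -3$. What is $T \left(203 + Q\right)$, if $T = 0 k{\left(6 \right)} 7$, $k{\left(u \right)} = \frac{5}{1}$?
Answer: $0$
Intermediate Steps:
$k{\left(u \right)} = 5$ ($k{\left(u \right)} = 5 \cdot 1 = 5$)
$Q = -4864$ ($Q = - 8 \left(605 - -3\right) = - 8 \left(605 + 3\right) = \left(-8\right) 608 = -4864$)
$T = 0$ ($T = 0 \cdot 5 \cdot 7 = 0 \cdot 7 = 0$)
$T \left(203 + Q\right) = 0 \left(203 - 4864\right) = 0 \left(-4661\right) = 0$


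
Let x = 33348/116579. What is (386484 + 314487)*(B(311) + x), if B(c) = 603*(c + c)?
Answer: 30649853625237702/116579 ≈ 2.6291e+11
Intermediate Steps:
x = 33348/116579 (x = 33348*(1/116579) = 33348/116579 ≈ 0.28606)
B(c) = 1206*c (B(c) = 603*(2*c) = 1206*c)
(386484 + 314487)*(B(311) + x) = (386484 + 314487)*(1206*311 + 33348/116579) = 700971*(375066 + 33348/116579) = 700971*(43724852562/116579) = 30649853625237702/116579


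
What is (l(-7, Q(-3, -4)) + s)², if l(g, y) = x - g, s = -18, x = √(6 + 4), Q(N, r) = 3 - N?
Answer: (11 - √10)² ≈ 61.430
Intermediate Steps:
x = √10 ≈ 3.1623
l(g, y) = √10 - g
(l(-7, Q(-3, -4)) + s)² = ((√10 - 1*(-7)) - 18)² = ((√10 + 7) - 18)² = ((7 + √10) - 18)² = (-11 + √10)²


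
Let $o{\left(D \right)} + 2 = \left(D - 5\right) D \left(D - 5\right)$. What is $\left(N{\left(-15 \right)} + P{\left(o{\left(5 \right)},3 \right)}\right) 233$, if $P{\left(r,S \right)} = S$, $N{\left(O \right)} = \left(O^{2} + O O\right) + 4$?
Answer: $106481$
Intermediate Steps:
$N{\left(O \right)} = 4 + 2 O^{2}$ ($N{\left(O \right)} = \left(O^{2} + O^{2}\right) + 4 = 2 O^{2} + 4 = 4 + 2 O^{2}$)
$o{\left(D \right)} = -2 + D \left(-5 + D\right)^{2}$ ($o{\left(D \right)} = -2 + \left(D - 5\right) D \left(D - 5\right) = -2 + \left(-5 + D\right) D \left(-5 + D\right) = -2 + D \left(-5 + D\right) \left(-5 + D\right) = -2 + D \left(-5 + D\right)^{2}$)
$\left(N{\left(-15 \right)} + P{\left(o{\left(5 \right)},3 \right)}\right) 233 = \left(\left(4 + 2 \left(-15\right)^{2}\right) + 3\right) 233 = \left(\left(4 + 2 \cdot 225\right) + 3\right) 233 = \left(\left(4 + 450\right) + 3\right) 233 = \left(454 + 3\right) 233 = 457 \cdot 233 = 106481$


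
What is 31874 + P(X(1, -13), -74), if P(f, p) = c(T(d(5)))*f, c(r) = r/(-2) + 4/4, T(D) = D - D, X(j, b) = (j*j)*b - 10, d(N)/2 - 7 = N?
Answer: 31851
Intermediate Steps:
d(N) = 14 + 2*N
X(j, b) = -10 + b*j² (X(j, b) = j²*b - 10 = b*j² - 10 = -10 + b*j²)
T(D) = 0
c(r) = 1 - r/2 (c(r) = r*(-½) + 4*(¼) = -r/2 + 1 = 1 - r/2)
P(f, p) = f (P(f, p) = (1 - ½*0)*f = (1 + 0)*f = 1*f = f)
31874 + P(X(1, -13), -74) = 31874 + (-10 - 13*1²) = 31874 + (-10 - 13*1) = 31874 + (-10 - 13) = 31874 - 23 = 31851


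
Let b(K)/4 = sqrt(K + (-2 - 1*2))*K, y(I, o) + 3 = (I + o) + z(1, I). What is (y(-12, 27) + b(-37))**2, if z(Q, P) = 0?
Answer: -897920 - 3552*I*sqrt(41) ≈ -8.9792e+5 - 22744.0*I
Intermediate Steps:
y(I, o) = -3 + I + o (y(I, o) = -3 + ((I + o) + 0) = -3 + (I + o) = -3 + I + o)
b(K) = 4*K*sqrt(-4 + K) (b(K) = 4*(sqrt(K + (-2 - 1*2))*K) = 4*(sqrt(K + (-2 - 2))*K) = 4*(sqrt(K - 4)*K) = 4*(sqrt(-4 + K)*K) = 4*(K*sqrt(-4 + K)) = 4*K*sqrt(-4 + K))
(y(-12, 27) + b(-37))**2 = ((-3 - 12 + 27) + 4*(-37)*sqrt(-4 - 37))**2 = (12 + 4*(-37)*sqrt(-41))**2 = (12 + 4*(-37)*(I*sqrt(41)))**2 = (12 - 148*I*sqrt(41))**2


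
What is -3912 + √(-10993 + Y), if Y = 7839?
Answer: -3912 + I*√3154 ≈ -3912.0 + 56.16*I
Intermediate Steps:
-3912 + √(-10993 + Y) = -3912 + √(-10993 + 7839) = -3912 + √(-3154) = -3912 + I*√3154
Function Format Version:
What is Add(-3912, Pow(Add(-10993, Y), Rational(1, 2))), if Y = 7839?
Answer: Add(-3912, Mul(I, Pow(3154, Rational(1, 2)))) ≈ Add(-3912.0, Mul(56.160, I))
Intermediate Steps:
Add(-3912, Pow(Add(-10993, Y), Rational(1, 2))) = Add(-3912, Pow(Add(-10993, 7839), Rational(1, 2))) = Add(-3912, Pow(-3154, Rational(1, 2))) = Add(-3912, Mul(I, Pow(3154, Rational(1, 2))))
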